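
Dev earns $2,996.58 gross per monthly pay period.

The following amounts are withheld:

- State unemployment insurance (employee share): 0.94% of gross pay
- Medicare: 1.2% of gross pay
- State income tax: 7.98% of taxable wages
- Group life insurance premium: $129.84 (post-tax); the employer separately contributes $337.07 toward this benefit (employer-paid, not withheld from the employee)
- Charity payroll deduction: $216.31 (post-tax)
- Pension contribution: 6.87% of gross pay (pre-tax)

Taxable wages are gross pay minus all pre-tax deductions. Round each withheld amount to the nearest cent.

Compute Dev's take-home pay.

Pension contribution: $2,996.58 × 0.0687 = $205.87
Taxable wages = $2,996.58 − $205.87 = $2,790.71
State income tax: $2,790.71 × 0.0798 = $222.70
State unemployment insurance (employee share): $2,996.58 × 0.0094 = $28.17
Medicare: $2,996.58 × 0.012 = $35.96
Charity payroll deduction: $216.31
Group life insurance premium: $129.84
(Employer's $337.07 toward group life insurance premium is not withheld from the employee.)
Total deductions = $205.87 + $222.70 + $28.17 + $35.96 + $216.31 + $129.84 = $838.85
Net pay = $2,996.58 − $838.85 = $2,157.73

$2,157.73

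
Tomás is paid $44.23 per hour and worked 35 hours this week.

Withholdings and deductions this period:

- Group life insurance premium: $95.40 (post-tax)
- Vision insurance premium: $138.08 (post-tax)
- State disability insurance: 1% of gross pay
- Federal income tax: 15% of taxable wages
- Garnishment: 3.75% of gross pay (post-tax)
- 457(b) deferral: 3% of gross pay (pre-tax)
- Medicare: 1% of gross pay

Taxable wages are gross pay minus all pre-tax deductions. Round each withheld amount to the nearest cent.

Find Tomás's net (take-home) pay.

$953.88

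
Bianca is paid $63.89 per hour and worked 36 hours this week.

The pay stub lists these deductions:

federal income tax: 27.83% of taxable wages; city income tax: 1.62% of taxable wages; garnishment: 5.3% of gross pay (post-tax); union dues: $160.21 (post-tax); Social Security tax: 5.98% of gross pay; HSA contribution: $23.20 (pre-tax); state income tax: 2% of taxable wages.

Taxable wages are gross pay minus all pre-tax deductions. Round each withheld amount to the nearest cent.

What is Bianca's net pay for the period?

$1,141.13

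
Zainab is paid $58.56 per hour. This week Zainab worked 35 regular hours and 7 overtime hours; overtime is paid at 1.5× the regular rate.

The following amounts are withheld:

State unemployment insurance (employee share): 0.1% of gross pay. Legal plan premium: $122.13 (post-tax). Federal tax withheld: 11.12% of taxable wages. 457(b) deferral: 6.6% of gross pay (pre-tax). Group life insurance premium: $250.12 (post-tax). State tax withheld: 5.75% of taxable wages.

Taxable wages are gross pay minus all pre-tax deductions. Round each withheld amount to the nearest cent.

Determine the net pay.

$1,693.88

Regular pay: 35 × $58.56 = $2,049.60
Overtime pay: 7 × $58.56 × 1.5 = $614.88
Gross pay = $2,049.60 + $614.88 = $2,664.48
457(b) deferral: $2,664.48 × 0.066 = $175.86
Taxable wages = $2,664.48 − $175.86 = $2,488.62
Federal tax withheld: $2,488.62 × 0.1112 = $276.73
State tax withheld: $2,488.62 × 0.0575 = $143.10
State unemployment insurance (employee share): $2,664.48 × 0.001 = $2.66
Group life insurance premium: $250.12
Legal plan premium: $122.13
Total deductions = $175.86 + $276.73 + $143.10 + $2.66 + $250.12 + $122.13 = $970.60
Net pay = $2,664.48 − $970.60 = $1,693.88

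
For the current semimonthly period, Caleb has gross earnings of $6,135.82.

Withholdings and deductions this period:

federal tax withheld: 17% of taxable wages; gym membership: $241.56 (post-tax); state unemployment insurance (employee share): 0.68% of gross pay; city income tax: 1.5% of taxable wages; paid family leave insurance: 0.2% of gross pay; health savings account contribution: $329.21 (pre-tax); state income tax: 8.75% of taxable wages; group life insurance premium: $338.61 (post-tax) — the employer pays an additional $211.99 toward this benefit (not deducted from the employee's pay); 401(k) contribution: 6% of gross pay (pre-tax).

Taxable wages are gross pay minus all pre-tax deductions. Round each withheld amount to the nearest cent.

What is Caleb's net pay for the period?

$3,322.31

401(k) contribution: $6,135.82 × 0.06 = $368.15
Health savings account contribution: $329.21
Pre-tax total = $368.15 + $329.21 = $697.36
Taxable wages = $6,135.82 − $697.36 = $5,438.46
Federal tax withheld: $5,438.46 × 0.17 = $924.54
State income tax: $5,438.46 × 0.0875 = $475.87
City income tax: $5,438.46 × 0.015 = $81.58
Paid family leave insurance: $6,135.82 × 0.002 = $12.27
State unemployment insurance (employee share): $6,135.82 × 0.0068 = $41.72
Group life insurance premium: $338.61
Gym membership: $241.56
(Employer's $211.99 toward group life insurance premium is not withheld from the employee.)
Total deductions = $368.15 + $329.21 + $924.54 + $475.87 + $81.58 + $12.27 + $41.72 + $338.61 + $241.56 = $2,813.51
Net pay = $6,135.82 − $2,813.51 = $3,322.31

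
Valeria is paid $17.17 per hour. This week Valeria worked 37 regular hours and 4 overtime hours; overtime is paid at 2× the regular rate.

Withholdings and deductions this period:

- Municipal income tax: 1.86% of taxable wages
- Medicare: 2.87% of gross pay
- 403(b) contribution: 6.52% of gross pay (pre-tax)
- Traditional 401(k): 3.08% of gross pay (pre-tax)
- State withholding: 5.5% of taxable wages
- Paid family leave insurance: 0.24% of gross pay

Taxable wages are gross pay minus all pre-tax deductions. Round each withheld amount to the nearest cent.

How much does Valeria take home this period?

$623.03

Regular pay: 37 × $17.17 = $635.29
Overtime pay: 4 × $17.17 × 2 = $137.36
Gross pay = $635.29 + $137.36 = $772.65
Traditional 401(k): $772.65 × 0.0308 = $23.80
403(b) contribution: $772.65 × 0.0652 = $50.38
Pre-tax total = $23.80 + $50.38 = $74.18
Taxable wages = $772.65 − $74.18 = $698.47
State withholding: $698.47 × 0.055 = $38.42
Municipal income tax: $698.47 × 0.0186 = $12.99
Medicare: $772.65 × 0.0287 = $22.18
Paid family leave insurance: $772.65 × 0.0024 = $1.85
Total deductions = $23.80 + $50.38 + $38.42 + $12.99 + $22.18 + $1.85 = $149.62
Net pay = $772.65 − $149.62 = $623.03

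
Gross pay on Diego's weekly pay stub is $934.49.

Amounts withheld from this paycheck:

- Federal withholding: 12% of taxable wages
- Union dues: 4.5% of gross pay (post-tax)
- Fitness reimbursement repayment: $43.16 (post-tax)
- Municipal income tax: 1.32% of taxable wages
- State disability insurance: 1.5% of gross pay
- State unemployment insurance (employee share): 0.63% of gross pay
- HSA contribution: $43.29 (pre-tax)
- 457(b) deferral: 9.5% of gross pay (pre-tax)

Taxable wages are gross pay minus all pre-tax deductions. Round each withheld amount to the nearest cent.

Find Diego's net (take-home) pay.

$590.42

457(b) deferral: $934.49 × 0.095 = $88.78
HSA contribution: $43.29
Pre-tax total = $88.78 + $43.29 = $132.07
Taxable wages = $934.49 − $132.07 = $802.42
Federal withholding: $802.42 × 0.12 = $96.29
Municipal income tax: $802.42 × 0.0132 = $10.59
State unemployment insurance (employee share): $934.49 × 0.0063 = $5.89
State disability insurance: $934.49 × 0.015 = $14.02
Union dues: $934.49 × 0.045 = $42.05
Fitness reimbursement repayment: $43.16
Total deductions = $88.78 + $43.29 + $96.29 + $10.59 + $5.89 + $14.02 + $42.05 + $43.16 = $344.07
Net pay = $934.49 − $344.07 = $590.42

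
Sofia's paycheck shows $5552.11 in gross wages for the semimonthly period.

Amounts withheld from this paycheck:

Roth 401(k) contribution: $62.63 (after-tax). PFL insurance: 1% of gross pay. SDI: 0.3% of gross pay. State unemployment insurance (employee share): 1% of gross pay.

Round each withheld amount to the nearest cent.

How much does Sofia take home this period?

PFL insurance: $5552.11 × 0.01 = $55.52
State unemployment insurance (employee share): $5552.11 × 0.01 = $55.52
SDI: $5552.11 × 0.003 = $16.66
Roth 401(k) contribution: $62.63
Total deductions = $55.52 + $55.52 + $16.66 + $62.63 = $190.33
Net pay = $5552.11 − $190.33 = $5361.78

$5361.78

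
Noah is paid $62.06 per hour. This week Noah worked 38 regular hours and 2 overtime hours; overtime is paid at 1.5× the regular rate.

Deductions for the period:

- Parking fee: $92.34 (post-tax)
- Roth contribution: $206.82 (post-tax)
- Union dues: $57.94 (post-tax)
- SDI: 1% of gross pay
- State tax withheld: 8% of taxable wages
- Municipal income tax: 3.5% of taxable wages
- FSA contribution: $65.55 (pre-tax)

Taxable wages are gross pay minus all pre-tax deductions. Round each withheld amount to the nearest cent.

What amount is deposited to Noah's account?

Regular pay: 38 × $62.06 = $2,358.28
Overtime pay: 2 × $62.06 × 1.5 = $186.18
Gross pay = $2,358.28 + $186.18 = $2,544.46
FSA contribution: $65.55
Taxable wages = $2,544.46 − $65.55 = $2,478.91
State tax withheld: $2,478.91 × 0.08 = $198.31
Municipal income tax: $2,478.91 × 0.035 = $86.76
SDI: $2,544.46 × 0.01 = $25.44
Parking fee: $92.34
Roth contribution: $206.82
Union dues: $57.94
Total deductions = $65.55 + $198.31 + $86.76 + $25.44 + $92.34 + $206.82 + $57.94 = $733.16
Net pay = $2,544.46 − $733.16 = $1,811.30

$1,811.30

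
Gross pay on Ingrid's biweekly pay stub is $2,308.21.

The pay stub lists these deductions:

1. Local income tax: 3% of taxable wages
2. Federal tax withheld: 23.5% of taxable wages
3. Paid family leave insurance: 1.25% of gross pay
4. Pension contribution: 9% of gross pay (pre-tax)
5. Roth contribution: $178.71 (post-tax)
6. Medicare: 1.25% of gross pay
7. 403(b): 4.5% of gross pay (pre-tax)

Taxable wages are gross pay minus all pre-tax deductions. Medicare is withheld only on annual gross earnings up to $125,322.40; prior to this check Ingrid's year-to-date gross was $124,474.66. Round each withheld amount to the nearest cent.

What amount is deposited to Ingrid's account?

$1,249.34

403(b): $2,308.21 × 0.045 = $103.87
Pension contribution: $2,308.21 × 0.09 = $207.74
Pre-tax total = $103.87 + $207.74 = $311.61
Taxable wages = $2,308.21 − $311.61 = $1,996.60
Federal tax withheld: $1,996.60 × 0.235 = $469.20
Local income tax: $1,996.60 × 0.03 = $59.90
Paid family leave insurance: $2,308.21 × 0.0125 = $28.85
Medicare: only $125,322.40 − $124,474.66 = $847.74 of this check is subject → $847.74 × 0.0125 = $10.60
Roth contribution: $178.71
Total deductions = $103.87 + $207.74 + $469.20 + $59.90 + $28.85 + $10.60 + $178.71 = $1,058.87
Net pay = $2,308.21 − $1,058.87 = $1,249.34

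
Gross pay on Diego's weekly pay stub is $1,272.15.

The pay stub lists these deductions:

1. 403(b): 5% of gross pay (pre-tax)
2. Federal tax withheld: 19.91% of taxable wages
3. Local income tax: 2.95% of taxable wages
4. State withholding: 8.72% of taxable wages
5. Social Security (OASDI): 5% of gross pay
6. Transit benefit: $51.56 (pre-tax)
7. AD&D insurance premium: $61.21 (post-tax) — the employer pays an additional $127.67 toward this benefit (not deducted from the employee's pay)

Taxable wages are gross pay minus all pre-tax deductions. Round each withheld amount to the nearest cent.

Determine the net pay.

$666.79

Transit benefit: $51.56
403(b): $1,272.15 × 0.05 = $63.61
Pre-tax total = $51.56 + $63.61 = $115.17
Taxable wages = $1,272.15 − $115.17 = $1,156.98
Local income tax: $1,156.98 × 0.0295 = $34.13
Federal tax withheld: $1,156.98 × 0.1991 = $230.35
State withholding: $1,156.98 × 0.0872 = $100.89
Social Security (OASDI): $1,272.15 × 0.05 = $63.61
AD&D insurance premium: $61.21
(Employer's $127.67 toward AD&D insurance premium is not withheld from the employee.)
Total deductions = $51.56 + $63.61 + $34.13 + $230.35 + $100.89 + $63.61 + $61.21 = $605.36
Net pay = $1,272.15 − $605.36 = $666.79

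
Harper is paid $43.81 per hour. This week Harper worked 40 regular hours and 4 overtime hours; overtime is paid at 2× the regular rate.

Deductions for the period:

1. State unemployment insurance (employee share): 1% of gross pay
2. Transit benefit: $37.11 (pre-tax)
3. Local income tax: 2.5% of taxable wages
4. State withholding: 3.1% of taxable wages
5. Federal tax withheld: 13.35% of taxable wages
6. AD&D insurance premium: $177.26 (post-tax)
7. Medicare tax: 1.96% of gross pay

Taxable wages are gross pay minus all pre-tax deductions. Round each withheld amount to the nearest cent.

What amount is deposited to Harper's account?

$1434.80

Regular pay: 40 × $43.81 = $1752.40
Overtime pay: 4 × $43.81 × 2 = $350.48
Gross pay = $1752.40 + $350.48 = $2102.88
Transit benefit: $37.11
Taxable wages = $2102.88 − $37.11 = $2065.77
Local income tax: $2065.77 × 0.025 = $51.64
State withholding: $2065.77 × 0.031 = $64.04
Federal tax withheld: $2065.77 × 0.1335 = $275.78
State unemployment insurance (employee share): $2102.88 × 0.01 = $21.03
Medicare tax: $2102.88 × 0.0196 = $41.22
AD&D insurance premium: $177.26
Total deductions = $37.11 + $51.64 + $64.04 + $275.78 + $21.03 + $41.22 + $177.26 = $668.08
Net pay = $2102.88 − $668.08 = $1434.80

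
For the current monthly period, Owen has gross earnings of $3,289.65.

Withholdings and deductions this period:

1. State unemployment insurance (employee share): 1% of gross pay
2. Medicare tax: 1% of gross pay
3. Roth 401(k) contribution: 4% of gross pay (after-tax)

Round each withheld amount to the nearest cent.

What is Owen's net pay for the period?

$3,092.26

State unemployment insurance (employee share): $3,289.65 × 0.01 = $32.90
Medicare tax: $3,289.65 × 0.01 = $32.90
Roth 401(k) contribution: $3,289.65 × 0.04 = $131.59
Total deductions = $32.90 + $32.90 + $131.59 = $197.39
Net pay = $3,289.65 − $197.39 = $3,092.26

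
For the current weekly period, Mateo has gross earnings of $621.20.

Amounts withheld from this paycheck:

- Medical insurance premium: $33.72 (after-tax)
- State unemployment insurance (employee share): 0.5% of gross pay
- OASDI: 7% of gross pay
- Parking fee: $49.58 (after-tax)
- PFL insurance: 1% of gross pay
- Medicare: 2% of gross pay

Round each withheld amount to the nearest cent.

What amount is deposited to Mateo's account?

$472.68

PFL insurance: $621.20 × 0.01 = $6.21
OASDI: $621.20 × 0.07 = $43.48
Medicare: $621.20 × 0.02 = $12.42
State unemployment insurance (employee share): $621.20 × 0.005 = $3.11
Parking fee: $49.58
Medical insurance premium: $33.72
Total deductions = $6.21 + $43.48 + $12.42 + $3.11 + $49.58 + $33.72 = $148.52
Net pay = $621.20 − $148.52 = $472.68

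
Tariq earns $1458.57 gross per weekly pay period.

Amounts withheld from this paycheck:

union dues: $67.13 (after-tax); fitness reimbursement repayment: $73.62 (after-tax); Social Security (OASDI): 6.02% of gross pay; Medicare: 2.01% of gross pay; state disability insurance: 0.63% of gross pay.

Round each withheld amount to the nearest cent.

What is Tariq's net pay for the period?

$1191.50

State disability insurance: $1458.57 × 0.0063 = $9.19
Social Security (OASDI): $1458.57 × 0.0602 = $87.81
Medicare: $1458.57 × 0.0201 = $29.32
Union dues: $67.13
Fitness reimbursement repayment: $73.62
Total deductions = $9.19 + $87.81 + $29.32 + $67.13 + $73.62 = $267.07
Net pay = $1458.57 − $267.07 = $1191.50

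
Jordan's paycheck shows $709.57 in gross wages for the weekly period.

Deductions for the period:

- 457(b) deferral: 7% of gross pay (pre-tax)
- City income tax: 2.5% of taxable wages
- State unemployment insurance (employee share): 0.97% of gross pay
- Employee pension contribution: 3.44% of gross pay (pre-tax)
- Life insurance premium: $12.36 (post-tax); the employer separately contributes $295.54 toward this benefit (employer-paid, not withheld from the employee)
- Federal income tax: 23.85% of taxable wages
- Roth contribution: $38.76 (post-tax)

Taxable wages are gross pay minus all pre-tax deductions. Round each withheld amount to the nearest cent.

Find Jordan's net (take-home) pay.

Employee pension contribution: $709.57 × 0.0344 = $24.41
457(b) deferral: $709.57 × 0.07 = $49.67
Pre-tax total = $24.41 + $49.67 = $74.08
Taxable wages = $709.57 − $74.08 = $635.49
Federal income tax: $635.49 × 0.2385 = $151.56
City income tax: $635.49 × 0.025 = $15.89
State unemployment insurance (employee share): $709.57 × 0.0097 = $6.88
Roth contribution: $38.76
Life insurance premium: $12.36
(Employer's $295.54 toward life insurance premium is not withheld from the employee.)
Total deductions = $24.41 + $49.67 + $151.56 + $15.89 + $6.88 + $38.76 + $12.36 = $299.53
Net pay = $709.57 − $299.53 = $410.04

$410.04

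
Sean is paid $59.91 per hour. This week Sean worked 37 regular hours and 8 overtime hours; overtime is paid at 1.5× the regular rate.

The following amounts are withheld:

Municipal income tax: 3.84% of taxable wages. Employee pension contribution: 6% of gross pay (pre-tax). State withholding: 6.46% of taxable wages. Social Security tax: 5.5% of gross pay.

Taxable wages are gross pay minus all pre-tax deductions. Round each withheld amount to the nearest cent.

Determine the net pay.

$2313.77

Regular pay: 37 × $59.91 = $2216.67
Overtime pay: 8 × $59.91 × 1.5 = $718.92
Gross pay = $2216.67 + $718.92 = $2935.59
Employee pension contribution: $2935.59 × 0.06 = $176.14
Taxable wages = $2935.59 − $176.14 = $2759.45
Municipal income tax: $2759.45 × 0.0384 = $105.96
State withholding: $2759.45 × 0.0646 = $178.26
Social Security tax: $2935.59 × 0.055 = $161.46
Total deductions = $176.14 + $105.96 + $178.26 + $161.46 = $621.82
Net pay = $2935.59 − $621.82 = $2313.77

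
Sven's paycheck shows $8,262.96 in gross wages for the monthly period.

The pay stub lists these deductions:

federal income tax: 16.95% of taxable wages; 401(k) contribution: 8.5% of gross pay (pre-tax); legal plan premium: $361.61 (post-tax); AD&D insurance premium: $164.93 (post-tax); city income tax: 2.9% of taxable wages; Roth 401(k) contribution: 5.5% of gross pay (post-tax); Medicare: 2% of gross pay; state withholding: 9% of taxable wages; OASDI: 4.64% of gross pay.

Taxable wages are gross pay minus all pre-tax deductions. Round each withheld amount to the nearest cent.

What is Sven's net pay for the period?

$3,849.72

401(k) contribution: $8,262.96 × 0.085 = $702.35
Taxable wages = $8,262.96 − $702.35 = $7,560.61
City income tax: $7,560.61 × 0.029 = $219.26
State withholding: $7,560.61 × 0.09 = $680.45
Federal income tax: $7,560.61 × 0.1695 = $1,281.52
Medicare: $8,262.96 × 0.02 = $165.26
OASDI: $8,262.96 × 0.0464 = $383.40
AD&D insurance premium: $164.93
Roth 401(k) contribution: $8,262.96 × 0.055 = $454.46
Legal plan premium: $361.61
Total deductions = $702.35 + $219.26 + $680.45 + $1,281.52 + $165.26 + $383.40 + $164.93 + $454.46 + $361.61 = $4,413.24
Net pay = $8,262.96 − $4,413.24 = $3,849.72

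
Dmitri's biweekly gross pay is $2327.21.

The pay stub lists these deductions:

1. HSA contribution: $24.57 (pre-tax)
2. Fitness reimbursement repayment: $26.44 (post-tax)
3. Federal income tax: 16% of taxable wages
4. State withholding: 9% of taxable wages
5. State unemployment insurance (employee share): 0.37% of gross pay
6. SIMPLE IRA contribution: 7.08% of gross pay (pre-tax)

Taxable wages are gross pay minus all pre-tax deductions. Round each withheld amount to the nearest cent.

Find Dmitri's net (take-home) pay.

$1568.35

SIMPLE IRA contribution: $2327.21 × 0.0708 = $164.77
HSA contribution: $24.57
Pre-tax total = $164.77 + $24.57 = $189.34
Taxable wages = $2327.21 − $189.34 = $2137.87
Federal income tax: $2137.87 × 0.16 = $342.06
State withholding: $2137.87 × 0.09 = $192.41
State unemployment insurance (employee share): $2327.21 × 0.0037 = $8.61
Fitness reimbursement repayment: $26.44
Total deductions = $164.77 + $24.57 + $342.06 + $192.41 + $8.61 + $26.44 = $758.86
Net pay = $2327.21 − $758.86 = $1568.35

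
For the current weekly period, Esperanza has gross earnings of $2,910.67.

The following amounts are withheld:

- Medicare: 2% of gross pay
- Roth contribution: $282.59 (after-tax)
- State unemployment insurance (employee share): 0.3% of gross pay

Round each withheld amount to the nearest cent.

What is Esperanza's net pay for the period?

State unemployment insurance (employee share): $2,910.67 × 0.003 = $8.73
Medicare: $2,910.67 × 0.02 = $58.21
Roth contribution: $282.59
Total deductions = $8.73 + $58.21 + $282.59 = $349.53
Net pay = $2,910.67 − $349.53 = $2,561.14

$2,561.14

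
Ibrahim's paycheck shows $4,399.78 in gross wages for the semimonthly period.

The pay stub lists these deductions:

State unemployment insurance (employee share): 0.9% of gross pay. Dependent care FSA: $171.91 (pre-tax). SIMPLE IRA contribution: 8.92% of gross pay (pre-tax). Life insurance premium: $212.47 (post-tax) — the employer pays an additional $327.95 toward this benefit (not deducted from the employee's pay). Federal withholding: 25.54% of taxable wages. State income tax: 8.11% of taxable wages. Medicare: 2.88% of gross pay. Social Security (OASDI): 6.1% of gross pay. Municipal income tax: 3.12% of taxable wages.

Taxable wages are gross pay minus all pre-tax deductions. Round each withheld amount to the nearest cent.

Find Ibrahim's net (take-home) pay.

$1,777.97

SIMPLE IRA contribution: $4,399.78 × 0.0892 = $392.46
Dependent care FSA: $171.91
Pre-tax total = $392.46 + $171.91 = $564.37
Taxable wages = $4,399.78 − $564.37 = $3,835.41
State income tax: $3,835.41 × 0.0811 = $311.05
Federal withholding: $3,835.41 × 0.2554 = $979.56
Municipal income tax: $3,835.41 × 0.0312 = $119.66
Social Security (OASDI): $4,399.78 × 0.061 = $268.39
Medicare: $4,399.78 × 0.0288 = $126.71
State unemployment insurance (employee share): $4,399.78 × 0.009 = $39.60
Life insurance premium: $212.47
(Employer's $327.95 toward life insurance premium is not withheld from the employee.)
Total deductions = $392.46 + $171.91 + $311.05 + $979.56 + $119.66 + $268.39 + $126.71 + $39.60 + $212.47 = $2,621.81
Net pay = $4,399.78 − $2,621.81 = $1,777.97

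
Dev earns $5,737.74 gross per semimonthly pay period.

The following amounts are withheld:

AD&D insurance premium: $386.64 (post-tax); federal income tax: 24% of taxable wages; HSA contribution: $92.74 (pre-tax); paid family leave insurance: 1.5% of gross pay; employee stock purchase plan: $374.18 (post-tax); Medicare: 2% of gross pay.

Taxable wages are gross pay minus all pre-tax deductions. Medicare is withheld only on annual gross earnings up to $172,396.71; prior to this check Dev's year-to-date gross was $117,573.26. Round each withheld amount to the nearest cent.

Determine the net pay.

HSA contribution: $92.74
Taxable wages = $5,737.74 − $92.74 = $5,645.00
Federal income tax: $5,645.00 × 0.24 = $1,354.80
Paid family leave insurance: $5,737.74 × 0.015 = $86.07
Medicare: cap not yet reached, full $5,737.74 is subject → $5,737.74 × 0.02 = $114.75
Employee stock purchase plan: $374.18
AD&D insurance premium: $386.64
Total deductions = $92.74 + $1,354.80 + $86.07 + $114.75 + $374.18 + $386.64 = $2,409.18
Net pay = $5,737.74 − $2,409.18 = $3,328.56

$3,328.56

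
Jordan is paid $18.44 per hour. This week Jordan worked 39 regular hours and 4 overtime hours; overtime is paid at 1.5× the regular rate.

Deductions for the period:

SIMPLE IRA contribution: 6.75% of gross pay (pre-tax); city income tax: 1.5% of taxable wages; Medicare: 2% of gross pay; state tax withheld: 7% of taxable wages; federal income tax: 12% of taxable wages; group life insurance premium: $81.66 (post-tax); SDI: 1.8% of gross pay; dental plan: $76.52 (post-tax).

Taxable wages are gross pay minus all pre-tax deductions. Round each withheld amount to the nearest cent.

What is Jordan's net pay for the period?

Regular pay: 39 × $18.44 = $719.16
Overtime pay: 4 × $18.44 × 1.5 = $110.64
Gross pay = $719.16 + $110.64 = $829.80
SIMPLE IRA contribution: $829.80 × 0.0675 = $56.01
Taxable wages = $829.80 − $56.01 = $773.79
State tax withheld: $773.79 × 0.07 = $54.17
Federal income tax: $773.79 × 0.12 = $92.85
City income tax: $773.79 × 0.015 = $11.61
Medicare: $829.80 × 0.02 = $16.60
SDI: $829.80 × 0.018 = $14.94
Group life insurance premium: $81.66
Dental plan: $76.52
Total deductions = $56.01 + $54.17 + $92.85 + $11.61 + $16.60 + $14.94 + $81.66 + $76.52 = $404.36
Net pay = $829.80 − $404.36 = $425.44

$425.44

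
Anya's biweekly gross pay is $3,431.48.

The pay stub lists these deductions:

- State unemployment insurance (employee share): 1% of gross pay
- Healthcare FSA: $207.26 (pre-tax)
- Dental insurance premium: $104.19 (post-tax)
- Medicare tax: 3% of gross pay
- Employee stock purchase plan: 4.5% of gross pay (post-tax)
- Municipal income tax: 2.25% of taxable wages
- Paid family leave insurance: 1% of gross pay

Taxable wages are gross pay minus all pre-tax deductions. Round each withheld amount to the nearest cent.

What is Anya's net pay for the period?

Healthcare FSA: $207.26
Taxable wages = $3,431.48 − $207.26 = $3,224.22
Municipal income tax: $3,224.22 × 0.0225 = $72.54
State unemployment insurance (employee share): $3,431.48 × 0.01 = $34.31
Medicare tax: $3,431.48 × 0.03 = $102.94
Paid family leave insurance: $3,431.48 × 0.01 = $34.31
Employee stock purchase plan: $3,431.48 × 0.045 = $154.42
Dental insurance premium: $104.19
Total deductions = $207.26 + $72.54 + $34.31 + $102.94 + $34.31 + $154.42 + $104.19 = $709.97
Net pay = $3,431.48 − $709.97 = $2,721.51

$2,721.51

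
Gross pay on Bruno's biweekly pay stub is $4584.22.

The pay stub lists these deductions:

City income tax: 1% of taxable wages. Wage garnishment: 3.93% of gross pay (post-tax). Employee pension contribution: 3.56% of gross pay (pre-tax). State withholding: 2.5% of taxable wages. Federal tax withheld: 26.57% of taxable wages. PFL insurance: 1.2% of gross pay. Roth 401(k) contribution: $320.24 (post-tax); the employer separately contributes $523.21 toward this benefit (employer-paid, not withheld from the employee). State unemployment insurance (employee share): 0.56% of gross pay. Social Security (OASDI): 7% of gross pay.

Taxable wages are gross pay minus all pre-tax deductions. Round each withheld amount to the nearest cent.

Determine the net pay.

Employee pension contribution: $4584.22 × 0.0356 = $163.20
Taxable wages = $4584.22 − $163.20 = $4421.02
City income tax: $4421.02 × 0.01 = $44.21
Federal tax withheld: $4421.02 × 0.2657 = $1174.67
State withholding: $4421.02 × 0.025 = $110.53
State unemployment insurance (employee share): $4584.22 × 0.0056 = $25.67
PFL insurance: $4584.22 × 0.012 = $55.01
Social Security (OASDI): $4584.22 × 0.07 = $320.90
Wage garnishment: $4584.22 × 0.0393 = $180.16
Roth 401(k) contribution: $320.24
(Employer's $523.21 toward Roth 401(k) contribution is not withheld from the employee.)
Total deductions = $163.20 + $44.21 + $1174.67 + $110.53 + $25.67 + $55.01 + $320.90 + $180.16 + $320.24 = $2394.59
Net pay = $4584.22 − $2394.59 = $2189.63

$2189.63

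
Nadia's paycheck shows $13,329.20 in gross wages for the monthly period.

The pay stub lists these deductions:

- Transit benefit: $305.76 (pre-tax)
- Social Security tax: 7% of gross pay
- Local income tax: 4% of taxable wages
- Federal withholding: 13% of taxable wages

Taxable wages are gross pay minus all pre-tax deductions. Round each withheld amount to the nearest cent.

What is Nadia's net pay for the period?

Transit benefit: $305.76
Taxable wages = $13,329.20 − $305.76 = $13,023.44
Local income tax: $13,023.44 × 0.04 = $520.94
Federal withholding: $13,023.44 × 0.13 = $1,693.05
Social Security tax: $13,329.20 × 0.07 = $933.04
Total deductions = $305.76 + $520.94 + $1,693.05 + $933.04 = $3,452.79
Net pay = $13,329.20 − $3,452.79 = $9,876.41

$9,876.41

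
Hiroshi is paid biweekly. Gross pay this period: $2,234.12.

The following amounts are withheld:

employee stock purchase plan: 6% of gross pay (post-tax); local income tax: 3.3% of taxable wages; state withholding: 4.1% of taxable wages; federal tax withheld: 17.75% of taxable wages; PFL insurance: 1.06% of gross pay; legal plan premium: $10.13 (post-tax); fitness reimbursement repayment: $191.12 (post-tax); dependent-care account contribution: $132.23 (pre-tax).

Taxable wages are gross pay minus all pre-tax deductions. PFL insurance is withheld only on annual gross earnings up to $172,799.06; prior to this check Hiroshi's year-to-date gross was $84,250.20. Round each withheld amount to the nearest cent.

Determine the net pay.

Dependent-care account contribution: $132.23
Taxable wages = $2,234.12 − $132.23 = $2,101.89
Local income tax: $2,101.89 × 0.033 = $69.36
State withholding: $2,101.89 × 0.041 = $86.18
Federal tax withheld: $2,101.89 × 0.1775 = $373.09
PFL insurance: cap not yet reached, full $2,234.12 is subject → $2,234.12 × 0.0106 = $23.68
Fitness reimbursement repayment: $191.12
Employee stock purchase plan: $2,234.12 × 0.06 = $134.05
Legal plan premium: $10.13
Total deductions = $132.23 + $69.36 + $86.18 + $373.09 + $23.68 + $191.12 + $134.05 + $10.13 = $1,019.84
Net pay = $2,234.12 − $1,019.84 = $1,214.28

$1,214.28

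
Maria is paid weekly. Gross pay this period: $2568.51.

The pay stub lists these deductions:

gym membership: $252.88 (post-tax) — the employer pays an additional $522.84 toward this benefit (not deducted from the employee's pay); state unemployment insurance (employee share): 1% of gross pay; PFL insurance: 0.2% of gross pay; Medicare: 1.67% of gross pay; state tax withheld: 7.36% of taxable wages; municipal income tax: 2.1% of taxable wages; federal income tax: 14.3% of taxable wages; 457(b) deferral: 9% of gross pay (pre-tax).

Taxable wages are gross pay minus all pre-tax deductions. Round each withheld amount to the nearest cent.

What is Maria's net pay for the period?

$1455.39

457(b) deferral: $2568.51 × 0.09 = $231.17
Taxable wages = $2568.51 − $231.17 = $2337.34
State tax withheld: $2337.34 × 0.0736 = $172.03
Federal income tax: $2337.34 × 0.143 = $334.24
Municipal income tax: $2337.34 × 0.021 = $49.08
PFL insurance: $2568.51 × 0.002 = $5.14
Medicare: $2568.51 × 0.0167 = $42.89
State unemployment insurance (employee share): $2568.51 × 0.01 = $25.69
Gym membership: $252.88
(Employer's $522.84 toward gym membership is not withheld from the employee.)
Total deductions = $231.17 + $172.03 + $334.24 + $49.08 + $5.14 + $42.89 + $25.69 + $252.88 = $1113.12
Net pay = $2568.51 − $1113.12 = $1455.39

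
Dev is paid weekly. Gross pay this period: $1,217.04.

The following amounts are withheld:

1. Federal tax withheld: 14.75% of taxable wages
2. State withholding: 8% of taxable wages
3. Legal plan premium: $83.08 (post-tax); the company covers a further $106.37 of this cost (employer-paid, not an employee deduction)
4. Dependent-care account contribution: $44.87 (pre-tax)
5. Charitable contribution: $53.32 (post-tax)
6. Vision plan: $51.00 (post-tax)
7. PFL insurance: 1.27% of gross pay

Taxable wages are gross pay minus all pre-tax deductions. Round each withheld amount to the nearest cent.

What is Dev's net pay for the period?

$702.64

Dependent-care account contribution: $44.87
Taxable wages = $1,217.04 − $44.87 = $1,172.17
State withholding: $1,172.17 × 0.08 = $93.77
Federal tax withheld: $1,172.17 × 0.1475 = $172.90
PFL insurance: $1,217.04 × 0.0127 = $15.46
Legal plan premium: $83.08
Charitable contribution: $53.32
Vision plan: $51.00
(Employer's $106.37 toward legal plan premium is not withheld from the employee.)
Total deductions = $44.87 + $93.77 + $172.90 + $15.46 + $83.08 + $53.32 + $51.00 = $514.40
Net pay = $1,217.04 − $514.40 = $702.64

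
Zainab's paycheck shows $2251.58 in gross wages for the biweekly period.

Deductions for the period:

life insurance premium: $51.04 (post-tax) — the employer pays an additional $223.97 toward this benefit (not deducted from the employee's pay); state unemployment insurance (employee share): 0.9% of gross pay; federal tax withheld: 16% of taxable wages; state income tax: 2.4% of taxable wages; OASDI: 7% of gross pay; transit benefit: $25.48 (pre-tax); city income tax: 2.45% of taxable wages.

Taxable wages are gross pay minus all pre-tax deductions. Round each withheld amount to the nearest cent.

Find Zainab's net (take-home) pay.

$1533.04

Transit benefit: $25.48
Taxable wages = $2251.58 − $25.48 = $2226.10
Federal tax withheld: $2226.10 × 0.16 = $356.18
State income tax: $2226.10 × 0.024 = $53.43
City income tax: $2226.10 × 0.0245 = $54.54
State unemployment insurance (employee share): $2251.58 × 0.009 = $20.26
OASDI: $2251.58 × 0.07 = $157.61
Life insurance premium: $51.04
(Employer's $223.97 toward life insurance premium is not withheld from the employee.)
Total deductions = $25.48 + $356.18 + $53.43 + $54.54 + $20.26 + $157.61 + $51.04 = $718.54
Net pay = $2251.58 − $718.54 = $1533.04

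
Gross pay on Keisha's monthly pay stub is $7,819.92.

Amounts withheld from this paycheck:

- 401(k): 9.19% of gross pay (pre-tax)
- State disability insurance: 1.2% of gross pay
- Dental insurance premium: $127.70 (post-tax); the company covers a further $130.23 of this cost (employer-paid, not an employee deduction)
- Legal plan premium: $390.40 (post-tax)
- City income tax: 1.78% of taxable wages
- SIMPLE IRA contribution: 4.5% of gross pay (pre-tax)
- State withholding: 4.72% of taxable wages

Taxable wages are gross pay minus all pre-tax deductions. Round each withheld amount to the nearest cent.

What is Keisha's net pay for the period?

SIMPLE IRA contribution: $7,819.92 × 0.045 = $351.90
401(k): $7,819.92 × 0.0919 = $718.65
Pre-tax total = $351.90 + $718.65 = $1,070.55
Taxable wages = $7,819.92 − $1,070.55 = $6,749.37
State withholding: $6,749.37 × 0.0472 = $318.57
City income tax: $6,749.37 × 0.0178 = $120.14
State disability insurance: $7,819.92 × 0.012 = $93.84
Dental insurance premium: $127.70
Legal plan premium: $390.40
(Employer's $130.23 toward dental insurance premium is not withheld from the employee.)
Total deductions = $351.90 + $718.65 + $318.57 + $120.14 + $93.84 + $127.70 + $390.40 = $2,121.20
Net pay = $7,819.92 − $2,121.20 = $5,698.72

$5,698.72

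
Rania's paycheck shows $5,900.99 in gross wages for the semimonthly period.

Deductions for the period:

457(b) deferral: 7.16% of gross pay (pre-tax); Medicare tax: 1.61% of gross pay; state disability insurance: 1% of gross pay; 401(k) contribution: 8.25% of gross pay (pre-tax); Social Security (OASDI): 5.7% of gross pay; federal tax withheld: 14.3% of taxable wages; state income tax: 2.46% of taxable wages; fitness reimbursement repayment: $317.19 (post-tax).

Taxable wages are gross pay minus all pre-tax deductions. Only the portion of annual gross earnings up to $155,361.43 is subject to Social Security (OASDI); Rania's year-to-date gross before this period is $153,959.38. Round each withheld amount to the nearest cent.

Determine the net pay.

401(k) contribution: $5,900.99 × 0.0825 = $486.83
457(b) deferral: $5,900.99 × 0.0716 = $422.51
Pre-tax total = $486.83 + $422.51 = $909.34
Taxable wages = $5,900.99 − $909.34 = $4,991.65
State income tax: $4,991.65 × 0.0246 = $122.79
Federal tax withheld: $4,991.65 × 0.143 = $713.81
Medicare tax: $5,900.99 × 0.0161 = $95.01
State disability insurance: $5,900.99 × 0.01 = $59.01
Social Security (OASDI): only $155,361.43 − $153,959.38 = $1,402.05 of this check is subject → $1,402.05 × 0.057 = $79.92
Fitness reimbursement repayment: $317.19
Total deductions = $486.83 + $422.51 + $122.79 + $713.81 + $95.01 + $59.01 + $79.92 + $317.19 = $2,297.07
Net pay = $5,900.99 − $2,297.07 = $3,603.92

$3,603.92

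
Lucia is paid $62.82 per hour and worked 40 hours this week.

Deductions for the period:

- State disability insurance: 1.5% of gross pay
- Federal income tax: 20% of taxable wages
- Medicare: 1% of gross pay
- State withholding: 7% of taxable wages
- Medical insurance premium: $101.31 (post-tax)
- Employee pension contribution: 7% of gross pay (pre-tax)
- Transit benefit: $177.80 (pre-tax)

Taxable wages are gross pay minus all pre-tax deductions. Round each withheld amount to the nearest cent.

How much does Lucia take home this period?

$1412.01

Gross pay: 40 × $62.82 = $2512.80
Transit benefit: $177.80
Employee pension contribution: $2512.80 × 0.07 = $175.90
Pre-tax total = $177.80 + $175.90 = $353.70
Taxable wages = $2512.80 − $353.70 = $2159.10
State withholding: $2159.10 × 0.07 = $151.14
Federal income tax: $2159.10 × 0.2 = $431.82
Medicare: $2512.80 × 0.01 = $25.13
State disability insurance: $2512.80 × 0.015 = $37.69
Medical insurance premium: $101.31
Total deductions = $177.80 + $175.90 + $151.14 + $431.82 + $25.13 + $37.69 + $101.31 = $1100.79
Net pay = $2512.80 − $1100.79 = $1412.01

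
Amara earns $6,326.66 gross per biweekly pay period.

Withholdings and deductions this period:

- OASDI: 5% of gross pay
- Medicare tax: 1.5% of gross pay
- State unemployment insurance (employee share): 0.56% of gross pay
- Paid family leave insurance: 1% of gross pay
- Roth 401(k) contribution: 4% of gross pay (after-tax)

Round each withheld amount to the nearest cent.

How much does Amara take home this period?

Medicare tax: $6,326.66 × 0.015 = $94.90
State unemployment insurance (employee share): $6,326.66 × 0.0056 = $35.43
Paid family leave insurance: $6,326.66 × 0.01 = $63.27
OASDI: $6,326.66 × 0.05 = $316.33
Roth 401(k) contribution: $6,326.66 × 0.04 = $253.07
Total deductions = $94.90 + $35.43 + $63.27 + $316.33 + $253.07 = $763.00
Net pay = $6,326.66 − $763.00 = $5,563.66

$5,563.66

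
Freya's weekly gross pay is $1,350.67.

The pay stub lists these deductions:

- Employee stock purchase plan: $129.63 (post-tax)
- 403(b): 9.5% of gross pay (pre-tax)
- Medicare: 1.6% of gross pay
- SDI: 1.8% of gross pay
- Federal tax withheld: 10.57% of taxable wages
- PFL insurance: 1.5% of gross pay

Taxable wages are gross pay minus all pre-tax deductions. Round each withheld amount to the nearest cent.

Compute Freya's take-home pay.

$897.35

403(b): $1,350.67 × 0.095 = $128.31
Taxable wages = $1,350.67 − $128.31 = $1,222.36
Federal tax withheld: $1,222.36 × 0.1057 = $129.20
Medicare: $1,350.67 × 0.016 = $21.61
PFL insurance: $1,350.67 × 0.015 = $20.26
SDI: $1,350.67 × 0.018 = $24.31
Employee stock purchase plan: $129.63
Total deductions = $128.31 + $129.20 + $21.61 + $20.26 + $24.31 + $129.63 = $453.32
Net pay = $1,350.67 − $453.32 = $897.35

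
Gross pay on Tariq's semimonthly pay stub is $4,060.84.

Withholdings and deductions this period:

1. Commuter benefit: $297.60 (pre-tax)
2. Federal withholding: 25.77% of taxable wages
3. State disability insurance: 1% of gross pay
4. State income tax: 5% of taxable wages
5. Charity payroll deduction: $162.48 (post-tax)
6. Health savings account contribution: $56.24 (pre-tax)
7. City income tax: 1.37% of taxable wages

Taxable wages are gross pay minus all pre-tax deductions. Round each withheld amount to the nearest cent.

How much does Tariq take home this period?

Health savings account contribution: $56.24
Commuter benefit: $297.60
Pre-tax total = $56.24 + $297.60 = $353.84
Taxable wages = $4,060.84 − $353.84 = $3,707.00
Federal withholding: $3,707.00 × 0.2577 = $955.29
State income tax: $3,707.00 × 0.05 = $185.35
City income tax: $3,707.00 × 0.0137 = $50.79
State disability insurance: $4,060.84 × 0.01 = $40.61
Charity payroll deduction: $162.48
Total deductions = $56.24 + $297.60 + $955.29 + $185.35 + $50.79 + $40.61 + $162.48 = $1,748.36
Net pay = $4,060.84 − $1,748.36 = $2,312.48

$2,312.48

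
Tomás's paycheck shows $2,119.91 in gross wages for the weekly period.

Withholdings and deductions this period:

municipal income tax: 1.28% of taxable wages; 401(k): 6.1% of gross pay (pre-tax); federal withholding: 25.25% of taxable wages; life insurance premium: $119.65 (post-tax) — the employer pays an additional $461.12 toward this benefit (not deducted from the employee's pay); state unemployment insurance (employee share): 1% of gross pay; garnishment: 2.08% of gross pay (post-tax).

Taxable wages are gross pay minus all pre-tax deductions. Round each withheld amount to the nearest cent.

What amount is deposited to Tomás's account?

$1,277.55

401(k): $2,119.91 × 0.061 = $129.31
Taxable wages = $2,119.91 − $129.31 = $1,990.60
Municipal income tax: $1,990.60 × 0.0128 = $25.48
Federal withholding: $1,990.60 × 0.2525 = $502.63
State unemployment insurance (employee share): $2,119.91 × 0.01 = $21.20
Garnishment: $2,119.91 × 0.0208 = $44.09
Life insurance premium: $119.65
(Employer's $461.12 toward life insurance premium is not withheld from the employee.)
Total deductions = $129.31 + $25.48 + $502.63 + $21.20 + $44.09 + $119.65 = $842.36
Net pay = $2,119.91 − $842.36 = $1,277.55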